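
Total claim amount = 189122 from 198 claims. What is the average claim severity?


severity = total / number
= 189122 / 198
= 955.1616


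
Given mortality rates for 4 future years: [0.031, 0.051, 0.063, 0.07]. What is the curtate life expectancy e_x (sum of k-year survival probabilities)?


e_x = sum_{k=1}^{n} k_p_x
k_p_x values:
  1_p_x = 0.969
  2_p_x = 0.919581
  3_p_x = 0.861647
  4_p_x = 0.801332
e_x = 3.5516


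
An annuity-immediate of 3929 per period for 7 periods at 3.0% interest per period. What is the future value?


FV = PMT * ((1+i)^n - 1) / i
= 3929 * ((1.03)^7 - 1) / 0.03
= 3929 * (1.229874 - 1) / 0.03
= 30105.8139


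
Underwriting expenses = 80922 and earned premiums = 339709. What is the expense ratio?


Expense ratio = expenses / premiums
= 80922 / 339709
= 0.2382


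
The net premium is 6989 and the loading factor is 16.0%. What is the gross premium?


Gross = net * (1 + loading)
= 6989 * (1 + 0.16)
= 6989 * 1.16
= 8107.24


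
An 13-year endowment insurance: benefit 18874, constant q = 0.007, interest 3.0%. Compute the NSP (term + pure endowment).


Term component = 1351.4539
Pure endowment = 13_p_x * v^13 * benefit = 0.912726 * 0.680951 * 18874 = 11730.6009
NSP = 13082.0548


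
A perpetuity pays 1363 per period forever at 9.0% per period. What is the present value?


PV = PMT / i
= 1363 / 0.09
= 15144.4444


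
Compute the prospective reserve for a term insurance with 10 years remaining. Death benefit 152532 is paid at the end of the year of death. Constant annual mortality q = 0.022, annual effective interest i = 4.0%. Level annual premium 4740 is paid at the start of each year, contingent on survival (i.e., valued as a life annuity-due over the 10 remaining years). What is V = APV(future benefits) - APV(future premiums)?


v = 1/(1+i) = 0.961538
APV(future benefits) per unit = sum_{k=0}^{9} k_p_x * q * v^(k+1) = 0.162934
APV(future benefits) = 152532 * 0.162934 = 24852.6143
Life annuity-due factor ä_{x:10} = sum_{k=0}^{9} k_p_x * v^k = 7.702324
APV(future premiums) = 4740 * 7.702324 = 36509.015
V = 24852.6143 - 36509.015
= -11656.4006


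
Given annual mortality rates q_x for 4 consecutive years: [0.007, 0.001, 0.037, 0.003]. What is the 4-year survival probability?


p_k = 1 - q_k for each year
Survival = product of (1 - q_k)
= 0.993 * 0.999 * 0.963 * 0.997
= 0.9524


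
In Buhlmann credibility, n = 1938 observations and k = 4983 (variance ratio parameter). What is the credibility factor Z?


Z = n / (n + k)
= 1938 / (1938 + 4983)
= 1938 / 6921
= 0.28


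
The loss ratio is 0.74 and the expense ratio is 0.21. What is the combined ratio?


Combined ratio = loss ratio + expense ratio
= 0.74 + 0.21
= 0.95


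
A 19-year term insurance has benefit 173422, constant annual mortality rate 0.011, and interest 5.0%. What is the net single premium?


NSP = benefit * sum_{k=0}^{n-1} k_p_x * q * v^(k+1)
With constant q=0.011, v=0.952381
Sum = 0.122492
NSP = 173422 * 0.122492
= 21242.8436


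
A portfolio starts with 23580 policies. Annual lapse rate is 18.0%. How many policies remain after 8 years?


remaining = initial * (1 - lapse)^years
= 23580 * (1 - 0.18)^8
= 23580 * 0.204414
= 4820.0841


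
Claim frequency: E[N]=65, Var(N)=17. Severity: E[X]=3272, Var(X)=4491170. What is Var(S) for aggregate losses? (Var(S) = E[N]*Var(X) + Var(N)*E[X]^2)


Var(S) = E[N]*Var(X) + Var(N)*E[X]^2
= 65*4491170 + 17*3272^2
= 291926050 + 182001728
= 4.7393e+08


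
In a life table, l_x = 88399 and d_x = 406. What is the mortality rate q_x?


q_x = d_x / l_x
= 406 / 88399
= 0.0046


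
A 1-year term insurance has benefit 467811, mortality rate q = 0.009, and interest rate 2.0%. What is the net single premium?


NSP = benefit * q * v
v = 1/(1+i) = 0.980392
NSP = 467811 * 0.009 * 0.980392
= 4127.7441


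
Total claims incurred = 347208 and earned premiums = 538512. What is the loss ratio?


Loss ratio = claims / premiums
= 347208 / 538512
= 0.6448


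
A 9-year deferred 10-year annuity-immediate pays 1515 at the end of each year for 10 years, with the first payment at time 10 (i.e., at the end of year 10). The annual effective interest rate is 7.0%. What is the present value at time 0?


PV at time 9 of the 10-year annuity-immediate:
a_n = 1515 * (1-(1+0.07)^(-10))/0.07 = 10640.726
Discount back 9 years to time 0:
PV = 10640.726 * (1+0.07)^(-9)
= 10640.726 * 0.543934
= 5787.8499


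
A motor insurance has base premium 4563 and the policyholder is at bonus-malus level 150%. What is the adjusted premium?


adjusted = base * BM_level / 100
= 4563 * 150 / 100
= 4563 * 1.5
= 6844.5


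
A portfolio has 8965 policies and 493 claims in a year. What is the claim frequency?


frequency = claims / policies
= 493 / 8965
= 0.055


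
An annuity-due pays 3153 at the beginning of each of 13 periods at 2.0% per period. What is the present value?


PV_due = PMT * (1-(1+i)^(-n))/i * (1+i)
PV_immediate = 35781.4224
PV_due = 35781.4224 * 1.02
= 36497.0509


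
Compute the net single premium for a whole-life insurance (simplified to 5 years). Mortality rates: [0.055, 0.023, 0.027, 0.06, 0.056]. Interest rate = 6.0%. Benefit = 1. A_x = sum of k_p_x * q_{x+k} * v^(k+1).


v = 0.943396
Year 0: k_p_x=1.0, q=0.055, term=0.051887
Year 1: k_p_x=0.945, q=0.023, term=0.019344
Year 2: k_p_x=0.923265, q=0.027, term=0.02093
Year 3: k_p_x=0.898337, q=0.06, term=0.042694
Year 4: k_p_x=0.844437, q=0.056, term=0.035337
A_x = 0.1702


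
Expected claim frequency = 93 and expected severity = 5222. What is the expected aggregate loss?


E[S] = E[N] * E[X]
= 93 * 5222
= 485646


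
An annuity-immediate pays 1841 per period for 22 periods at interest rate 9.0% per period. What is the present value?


PV = PMT * (1 - (1+i)^(-n)) / i
= 1841 * (1 - (1+0.09)^(-22)) / 0.09
= 1841 * (1 - 0.150182) / 0.09
= 1841 * 9.442425
= 17383.5052


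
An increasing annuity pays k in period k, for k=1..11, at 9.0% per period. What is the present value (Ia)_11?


(Ia)_n = sum_{k=1}^{n} k * v^k, v = 1/(1+i)
v = 0.917431
Sum computed term by term:
(Ia)_11 = 35.0533


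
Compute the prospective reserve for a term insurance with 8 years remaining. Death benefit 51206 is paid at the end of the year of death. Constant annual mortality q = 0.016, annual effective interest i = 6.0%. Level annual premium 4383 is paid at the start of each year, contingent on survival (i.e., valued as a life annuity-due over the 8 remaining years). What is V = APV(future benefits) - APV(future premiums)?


v = 1/(1+i) = 0.943396
APV(future benefits) per unit = sum_{k=0}^{7} k_p_x * q * v^(k+1) = 0.09443
APV(future benefits) = 51206 * 0.09443 = 4835.3577
Life annuity-due factor ä_{x:8} = sum_{k=0}^{7} k_p_x * v^k = 6.255955
APV(future premiums) = 4383 * 6.255955 = 27419.8521
V = 4835.3577 - 27419.8521
= -22584.4944


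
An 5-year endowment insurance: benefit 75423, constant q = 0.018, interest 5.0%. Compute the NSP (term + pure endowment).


Term component = 5679.9745
Pure endowment = 5_p_x * v^5 * benefit = 0.913182 * 0.783526 * 75423 = 53965.3187
NSP = 59645.2932


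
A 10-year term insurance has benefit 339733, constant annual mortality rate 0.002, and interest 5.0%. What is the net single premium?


NSP = benefit * sum_{k=0}^{n-1} k_p_x * q * v^(k+1)
With constant q=0.002, v=0.952381
Sum = 0.015318
NSP = 339733 * 0.015318
= 5203.8615


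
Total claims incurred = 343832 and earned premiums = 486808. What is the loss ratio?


Loss ratio = claims / premiums
= 343832 / 486808
= 0.7063


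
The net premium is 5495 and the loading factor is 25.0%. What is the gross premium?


Gross = net * (1 + loading)
= 5495 * (1 + 0.25)
= 5495 * 1.25
= 6868.75


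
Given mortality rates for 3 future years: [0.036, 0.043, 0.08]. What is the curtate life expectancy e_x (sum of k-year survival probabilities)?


e_x = sum_{k=1}^{n} k_p_x
k_p_x values:
  1_p_x = 0.964
  2_p_x = 0.922548
  3_p_x = 0.848744
e_x = 2.7353


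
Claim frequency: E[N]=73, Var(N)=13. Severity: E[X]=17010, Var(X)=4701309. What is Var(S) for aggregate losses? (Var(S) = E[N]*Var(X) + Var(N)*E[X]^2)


Var(S) = E[N]*Var(X) + Var(N)*E[X]^2
= 73*4701309 + 13*17010^2
= 343195557 + 3761421300
= 4.1046e+09


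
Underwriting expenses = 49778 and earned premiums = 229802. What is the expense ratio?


Expense ratio = expenses / premiums
= 49778 / 229802
= 0.2166


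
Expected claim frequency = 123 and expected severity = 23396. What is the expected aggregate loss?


E[S] = E[N] * E[X]
= 123 * 23396
= 2.8777e+06


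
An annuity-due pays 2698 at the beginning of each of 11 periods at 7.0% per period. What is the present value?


PV_due = PMT * (1-(1+i)^(-n))/i * (1+i)
PV_immediate = 20231.4234
PV_due = 20231.4234 * 1.07
= 21647.623


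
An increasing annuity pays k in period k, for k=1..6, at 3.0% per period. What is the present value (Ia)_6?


(Ia)_n = sum_{k=1}^{n} k * v^k, v = 1/(1+i)
v = 0.970874
Sum computed term by term:
(Ia)_6 = 18.4934


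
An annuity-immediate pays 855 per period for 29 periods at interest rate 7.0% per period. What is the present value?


PV = PMT * (1 - (1+i)^(-n)) / i
= 855 * (1 - (1+0.07)^(-29)) / 0.07
= 855 * (1 - 0.140563) / 0.07
= 855 * 12.277674
= 10497.4113


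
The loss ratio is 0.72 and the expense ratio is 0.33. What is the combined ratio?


Combined ratio = loss ratio + expense ratio
= 0.72 + 0.33
= 1.05


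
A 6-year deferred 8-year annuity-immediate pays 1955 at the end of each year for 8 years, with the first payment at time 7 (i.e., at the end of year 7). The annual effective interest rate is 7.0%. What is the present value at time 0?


PV at time 6 of the 8-year annuity-immediate:
a_n = 1955 * (1-(1+0.07)^(-8))/0.07 = 11673.8886
Discount back 6 years to time 0:
PV = 11673.8886 * (1+0.07)^(-6)
= 11673.8886 * 0.666342
= 7778.8049


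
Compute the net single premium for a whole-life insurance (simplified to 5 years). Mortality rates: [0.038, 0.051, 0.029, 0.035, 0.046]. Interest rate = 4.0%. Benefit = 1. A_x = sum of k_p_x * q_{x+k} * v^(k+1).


v = 0.961538
Year 0: k_p_x=1.0, q=0.038, term=0.036538
Year 1: k_p_x=0.962, q=0.051, term=0.045361
Year 2: k_p_x=0.912938, q=0.029, term=0.023536
Year 3: k_p_x=0.886463, q=0.035, term=0.026521
Year 4: k_p_x=0.855437, q=0.046, term=0.032343
A_x = 0.1643


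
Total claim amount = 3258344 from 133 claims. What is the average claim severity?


severity = total / number
= 3258344 / 133
= 24498.8271


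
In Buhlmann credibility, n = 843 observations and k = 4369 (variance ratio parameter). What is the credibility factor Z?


Z = n / (n + k)
= 843 / (843 + 4369)
= 843 / 5212
= 0.1617


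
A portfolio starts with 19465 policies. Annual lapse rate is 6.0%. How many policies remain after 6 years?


remaining = initial * (1 - lapse)^years
= 19465 * (1 - 0.06)^6
= 19465 * 0.68987
= 13428.3153


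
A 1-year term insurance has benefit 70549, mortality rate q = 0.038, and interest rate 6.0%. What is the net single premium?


NSP = benefit * q * v
v = 1/(1+i) = 0.943396
NSP = 70549 * 0.038 * 0.943396
= 2529.1151


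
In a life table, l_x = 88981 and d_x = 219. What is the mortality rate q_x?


q_x = d_x / l_x
= 219 / 88981
= 0.0025


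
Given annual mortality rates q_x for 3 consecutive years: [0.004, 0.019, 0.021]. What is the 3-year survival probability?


p_k = 1 - q_k for each year
Survival = product of (1 - q_k)
= 0.996 * 0.981 * 0.979
= 0.9566


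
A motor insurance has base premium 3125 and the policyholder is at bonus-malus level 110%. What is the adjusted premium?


adjusted = base * BM_level / 100
= 3125 * 110 / 100
= 3125 * 1.1
= 3437.5


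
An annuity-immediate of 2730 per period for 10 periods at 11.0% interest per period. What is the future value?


FV = PMT * ((1+i)^n - 1) / i
= 2730 * ((1.11)^10 - 1) / 0.11
= 2730 * (2.839421 - 1) / 0.11
= 45651.0845


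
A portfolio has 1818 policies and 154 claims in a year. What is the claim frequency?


frequency = claims / policies
= 154 / 1818
= 0.0847


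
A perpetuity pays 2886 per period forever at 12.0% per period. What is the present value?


PV = PMT / i
= 2886 / 0.12
= 24050.0


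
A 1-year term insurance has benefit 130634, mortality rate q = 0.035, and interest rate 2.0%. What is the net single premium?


NSP = benefit * q * v
v = 1/(1+i) = 0.980392
NSP = 130634 * 0.035 * 0.980392
= 4482.5392


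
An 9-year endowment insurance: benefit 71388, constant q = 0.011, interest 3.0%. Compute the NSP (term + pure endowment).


Term component = 5864.6937
Pure endowment = 9_p_x * v^9 * benefit = 0.905246 * 0.766417 * 71388 = 49528.6872
NSP = 55393.3809


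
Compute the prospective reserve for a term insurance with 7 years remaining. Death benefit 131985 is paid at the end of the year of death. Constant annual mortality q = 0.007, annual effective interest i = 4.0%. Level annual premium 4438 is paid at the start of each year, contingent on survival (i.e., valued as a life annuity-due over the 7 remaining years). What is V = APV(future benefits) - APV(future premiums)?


v = 1/(1+i) = 0.961538
APV(future benefits) per unit = sum_{k=0}^{6} k_p_x * q * v^(k+1) = 0.041188
APV(future benefits) = 131985 * 0.041188 = 5436.1444
Life annuity-due factor ä_{x:7} = sum_{k=0}^{6} k_p_x * v^k = 6.119299
APV(future premiums) = 4438 * 6.119299 = 27157.4509
V = 5436.1444 - 27157.4509
= -21721.3066


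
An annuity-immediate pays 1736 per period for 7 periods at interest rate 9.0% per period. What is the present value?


PV = PMT * (1 - (1+i)^(-n)) / i
= 1736 * (1 - (1+0.09)^(-7)) / 0.09
= 1736 * (1 - 0.547034) / 0.09
= 1736 * 5.032953
= 8737.2061


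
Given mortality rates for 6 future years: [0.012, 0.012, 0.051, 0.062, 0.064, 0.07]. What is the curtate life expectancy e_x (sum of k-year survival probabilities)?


e_x = sum_{k=1}^{n} k_p_x
k_p_x values:
  1_p_x = 0.988
  2_p_x = 0.976144
  3_p_x = 0.926361
  4_p_x = 0.868926
  5_p_x = 0.813315
  6_p_x = 0.756383
e_x = 5.3291


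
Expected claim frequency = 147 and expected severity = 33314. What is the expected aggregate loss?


E[S] = E[N] * E[X]
= 147 * 33314
= 4.8972e+06


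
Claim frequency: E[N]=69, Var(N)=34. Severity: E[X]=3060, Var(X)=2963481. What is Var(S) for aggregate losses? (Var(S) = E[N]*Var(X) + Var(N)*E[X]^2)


Var(S) = E[N]*Var(X) + Var(N)*E[X]^2
= 69*2963481 + 34*3060^2
= 204480189 + 318362400
= 5.2284e+08


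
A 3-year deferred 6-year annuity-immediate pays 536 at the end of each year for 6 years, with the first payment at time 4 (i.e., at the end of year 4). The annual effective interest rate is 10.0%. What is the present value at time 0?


PV at time 3 of the 6-year annuity-immediate:
a_n = 536 * (1-(1+0.1)^(-6))/0.1 = 2334.4197
Discount back 3 years to time 0:
PV = 2334.4197 * (1+0.1)^(-3)
= 2334.4197 * 0.751315
= 1753.8841


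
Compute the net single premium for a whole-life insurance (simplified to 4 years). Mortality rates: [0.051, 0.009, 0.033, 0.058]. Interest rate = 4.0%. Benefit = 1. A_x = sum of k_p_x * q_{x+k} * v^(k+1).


v = 0.961538
Year 0: k_p_x=1.0, q=0.051, term=0.049038
Year 1: k_p_x=0.949, q=0.009, term=0.007897
Year 2: k_p_x=0.940459, q=0.033, term=0.02759
Year 3: k_p_x=0.909424, q=0.058, term=0.045088
A_x = 0.1296


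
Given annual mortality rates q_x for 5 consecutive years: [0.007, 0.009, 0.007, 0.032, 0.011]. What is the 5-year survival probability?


p_k = 1 - q_k for each year
Survival = product of (1 - q_k)
= 0.993 * 0.991 * 0.993 * 0.968 * 0.989
= 0.9355


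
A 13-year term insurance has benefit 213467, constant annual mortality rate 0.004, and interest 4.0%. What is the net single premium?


NSP = benefit * sum_{k=0}^{n-1} k_p_x * q * v^(k+1)
With constant q=0.004, v=0.961538
Sum = 0.039083
NSP = 213467 * 0.039083
= 8343.011


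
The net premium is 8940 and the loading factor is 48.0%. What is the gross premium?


Gross = net * (1 + loading)
= 8940 * (1 + 0.48)
= 8940 * 1.48
= 13231.2


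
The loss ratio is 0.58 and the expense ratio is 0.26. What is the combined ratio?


Combined ratio = loss ratio + expense ratio
= 0.58 + 0.26
= 0.84


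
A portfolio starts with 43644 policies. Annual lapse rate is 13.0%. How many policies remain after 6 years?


remaining = initial * (1 - lapse)^years
= 43644 * (1 - 0.13)^6
= 43644 * 0.433626
= 18925.1819


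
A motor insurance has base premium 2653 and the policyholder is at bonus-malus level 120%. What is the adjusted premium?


adjusted = base * BM_level / 100
= 2653 * 120 / 100
= 2653 * 1.2
= 3183.6


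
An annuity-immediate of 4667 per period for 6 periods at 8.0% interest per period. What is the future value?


FV = PMT * ((1+i)^n - 1) / i
= 4667 * ((1.08)^6 - 1) / 0.08
= 4667 * (1.586874 - 1) / 0.08
= 34236.7808


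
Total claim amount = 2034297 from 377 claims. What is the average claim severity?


severity = total / number
= 2034297 / 377
= 5396.0133


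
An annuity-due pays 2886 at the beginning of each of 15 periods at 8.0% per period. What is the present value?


PV_due = PMT * (1-(1+i)^(-n))/i * (1+i)
PV_immediate = 24702.6555
PV_due = 24702.6555 * 1.08
= 26678.8679


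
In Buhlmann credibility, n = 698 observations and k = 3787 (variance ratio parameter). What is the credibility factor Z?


Z = n / (n + k)
= 698 / (698 + 3787)
= 698 / 4485
= 0.1556


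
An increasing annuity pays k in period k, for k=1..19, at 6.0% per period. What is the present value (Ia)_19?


(Ia)_n = sum_{k=1}^{n} k * v^k, v = 1/(1+i)
v = 0.943396
Sum computed term by term:
(Ia)_19 = 92.4643


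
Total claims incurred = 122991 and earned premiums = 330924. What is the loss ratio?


Loss ratio = claims / premiums
= 122991 / 330924
= 0.3717


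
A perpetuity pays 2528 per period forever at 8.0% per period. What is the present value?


PV = PMT / i
= 2528 / 0.08
= 31600.0


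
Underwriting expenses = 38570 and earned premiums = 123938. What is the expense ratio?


Expense ratio = expenses / premiums
= 38570 / 123938
= 0.3112


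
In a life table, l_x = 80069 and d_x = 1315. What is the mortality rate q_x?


q_x = d_x / l_x
= 1315 / 80069
= 0.0164


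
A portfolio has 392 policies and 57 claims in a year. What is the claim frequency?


frequency = claims / policies
= 57 / 392
= 0.1454


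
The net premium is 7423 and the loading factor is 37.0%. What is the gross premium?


Gross = net * (1 + loading)
= 7423 * (1 + 0.37)
= 7423 * 1.37
= 10169.51


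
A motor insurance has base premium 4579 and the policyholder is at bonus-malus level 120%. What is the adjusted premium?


adjusted = base * BM_level / 100
= 4579 * 120 / 100
= 4579 * 1.2
= 5494.8


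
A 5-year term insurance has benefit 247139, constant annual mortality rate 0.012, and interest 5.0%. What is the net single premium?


NSP = benefit * sum_{k=0}^{n-1} k_p_x * q * v^(k+1)
With constant q=0.012, v=0.952381
Sum = 0.050781
NSP = 247139 * 0.050781
= 12550.0652


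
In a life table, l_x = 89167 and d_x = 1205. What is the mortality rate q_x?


q_x = d_x / l_x
= 1205 / 89167
= 0.0135


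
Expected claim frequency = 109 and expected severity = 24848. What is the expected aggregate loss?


E[S] = E[N] * E[X]
= 109 * 24848
= 2.7084e+06


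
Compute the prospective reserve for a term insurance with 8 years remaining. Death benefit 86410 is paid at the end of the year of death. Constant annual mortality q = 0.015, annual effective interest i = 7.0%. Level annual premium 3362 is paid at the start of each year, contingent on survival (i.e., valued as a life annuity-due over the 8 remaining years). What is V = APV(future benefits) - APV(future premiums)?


v = 1/(1+i) = 0.934579
APV(future benefits) per unit = sum_{k=0}^{7} k_p_x * q * v^(k+1) = 0.08546
APV(future benefits) = 86410 * 0.08546 = 7384.598
Life annuity-due factor ä_{x:8} = sum_{k=0}^{7} k_p_x * v^k = 6.096146
APV(future premiums) = 3362 * 6.096146 = 20495.2434
V = 7384.598 - 20495.2434
= -13110.6454


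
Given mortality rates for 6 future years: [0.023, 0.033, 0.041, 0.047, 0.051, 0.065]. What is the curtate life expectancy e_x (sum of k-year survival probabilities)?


e_x = sum_{k=1}^{n} k_p_x
k_p_x values:
  1_p_x = 0.977
  2_p_x = 0.944759
  3_p_x = 0.906024
  4_p_x = 0.863441
  5_p_x = 0.819405
  6_p_x = 0.766144
e_x = 5.2768


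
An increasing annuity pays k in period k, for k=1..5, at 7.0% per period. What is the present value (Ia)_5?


(Ia)_n = sum_{k=1}^{n} k * v^k, v = 1/(1+i)
v = 0.934579
Sum computed term by term:
(Ia)_5 = 11.7469


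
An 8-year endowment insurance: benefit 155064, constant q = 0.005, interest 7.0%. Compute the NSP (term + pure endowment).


Term component = 4557.516
Pure endowment = 8_p_x * v^8 * benefit = 0.960693 * 0.582009 * 155064 = 86701.2597
NSP = 91258.7757


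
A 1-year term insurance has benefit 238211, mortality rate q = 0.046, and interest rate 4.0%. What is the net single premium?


NSP = benefit * q * v
v = 1/(1+i) = 0.961538
NSP = 238211 * 0.046 * 0.961538
= 10536.2558


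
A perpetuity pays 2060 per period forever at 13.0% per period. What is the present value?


PV = PMT / i
= 2060 / 0.13
= 15846.1538


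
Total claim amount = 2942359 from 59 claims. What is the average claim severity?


severity = total / number
= 2942359 / 59
= 49870.4915


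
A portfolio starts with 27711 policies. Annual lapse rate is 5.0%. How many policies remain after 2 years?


remaining = initial * (1 - lapse)^years
= 27711 * (1 - 0.05)^2
= 27711 * 0.9025
= 25009.1775


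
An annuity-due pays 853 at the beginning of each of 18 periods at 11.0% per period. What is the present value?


PV_due = PMT * (1-(1+i)^(-n))/i * (1+i)
PV_immediate = 6569.4789
PV_due = 6569.4789 * 1.11
= 7292.1216


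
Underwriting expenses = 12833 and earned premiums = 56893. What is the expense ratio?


Expense ratio = expenses / premiums
= 12833 / 56893
= 0.2256


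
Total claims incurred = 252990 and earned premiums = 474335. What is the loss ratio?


Loss ratio = claims / premiums
= 252990 / 474335
= 0.5334


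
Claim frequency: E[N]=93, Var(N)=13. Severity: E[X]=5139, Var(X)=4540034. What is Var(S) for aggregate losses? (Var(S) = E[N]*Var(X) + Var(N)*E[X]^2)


Var(S) = E[N]*Var(X) + Var(N)*E[X]^2
= 93*4540034 + 13*5139^2
= 422223162 + 343321173
= 7.6554e+08


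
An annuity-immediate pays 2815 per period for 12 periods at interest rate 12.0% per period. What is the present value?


PV = PMT * (1 - (1+i)^(-n)) / i
= 2815 * (1 - (1+0.12)^(-12)) / 0.12
= 2815 * (1 - 0.256675) / 0.12
= 2815 * 6.194374
= 17437.1634


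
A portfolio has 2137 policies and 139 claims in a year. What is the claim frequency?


frequency = claims / policies
= 139 / 2137
= 0.065


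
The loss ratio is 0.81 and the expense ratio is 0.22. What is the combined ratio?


Combined ratio = loss ratio + expense ratio
= 0.81 + 0.22
= 1.03


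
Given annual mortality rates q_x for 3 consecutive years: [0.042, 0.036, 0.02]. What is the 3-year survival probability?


p_k = 1 - q_k for each year
Survival = product of (1 - q_k)
= 0.958 * 0.964 * 0.98
= 0.905


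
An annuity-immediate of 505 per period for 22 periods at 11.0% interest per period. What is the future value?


FV = PMT * ((1+i)^n - 1) / i
= 505 * ((1.11)^22 - 1) / 0.11
= 505 * (9.933574 - 1) / 0.11
= 41013.2263


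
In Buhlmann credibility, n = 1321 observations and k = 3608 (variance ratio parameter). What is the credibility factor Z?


Z = n / (n + k)
= 1321 / (1321 + 3608)
= 1321 / 4929
= 0.268


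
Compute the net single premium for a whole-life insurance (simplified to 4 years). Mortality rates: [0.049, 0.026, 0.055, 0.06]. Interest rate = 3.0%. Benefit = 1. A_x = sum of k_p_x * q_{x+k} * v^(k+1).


v = 0.970874
Year 0: k_p_x=1.0, q=0.049, term=0.047573
Year 1: k_p_x=0.951, q=0.026, term=0.023307
Year 2: k_p_x=0.926274, q=0.055, term=0.046622
Year 3: k_p_x=0.875329, q=0.06, term=0.046663
A_x = 0.1642


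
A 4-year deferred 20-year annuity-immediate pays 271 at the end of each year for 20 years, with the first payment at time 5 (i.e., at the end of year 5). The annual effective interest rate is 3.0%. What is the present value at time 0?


PV at time 4 of the 20-year annuity-immediate:
a_n = 271 * (1-(1+0.03)^(-20))/0.03 = 4031.7957
Discount back 4 years to time 0:
PV = 4031.7957 * (1+0.03)^(-4)
= 4031.7957 * 0.888487
= 3582.1982


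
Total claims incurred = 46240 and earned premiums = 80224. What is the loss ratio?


Loss ratio = claims / premiums
= 46240 / 80224
= 0.5764


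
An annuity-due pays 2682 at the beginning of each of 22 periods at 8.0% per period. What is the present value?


PV_due = PMT * (1-(1+i)^(-n))/i * (1+i)
PV_immediate = 27358.3945
PV_due = 27358.3945 * 1.08
= 29547.0661


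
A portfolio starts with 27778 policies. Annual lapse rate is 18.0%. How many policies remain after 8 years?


remaining = initial * (1 - lapse)^years
= 27778 * (1 - 0.18)^8
= 27778 * 0.204414
= 5678.2145


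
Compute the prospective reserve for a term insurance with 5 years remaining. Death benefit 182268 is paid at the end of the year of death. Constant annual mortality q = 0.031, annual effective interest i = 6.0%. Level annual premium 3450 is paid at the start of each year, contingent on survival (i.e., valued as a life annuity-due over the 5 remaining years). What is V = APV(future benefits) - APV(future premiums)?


v = 1/(1+i) = 0.943396
APV(future benefits) per unit = sum_{k=0}^{4} k_p_x * q * v^(k+1) = 0.123184
APV(future benefits) = 182268 * 0.123184 = 22452.5159
Life annuity-due factor ä_{x:5} = sum_{k=0}^{4} k_p_x * v^k = 4.212101
APV(future premiums) = 3450 * 4.212101 = 14531.7477
V = 22452.5159 - 14531.7477
= 7920.7681


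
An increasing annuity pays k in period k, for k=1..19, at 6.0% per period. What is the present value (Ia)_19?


(Ia)_n = sum_{k=1}^{n} k * v^k, v = 1/(1+i)
v = 0.943396
Sum computed term by term:
(Ia)_19 = 92.4643


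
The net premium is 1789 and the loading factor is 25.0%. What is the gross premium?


Gross = net * (1 + loading)
= 1789 * (1 + 0.25)
= 1789 * 1.25
= 2236.25


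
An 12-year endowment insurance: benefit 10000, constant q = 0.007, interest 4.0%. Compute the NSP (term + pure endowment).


Term component = 634.3125
Pure endowment = 12_p_x * v^12 * benefit = 0.91916 * 0.624597 * 10000 = 5741.0445
NSP = 6375.357


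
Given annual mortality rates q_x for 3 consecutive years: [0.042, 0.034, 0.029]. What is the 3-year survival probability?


p_k = 1 - q_k for each year
Survival = product of (1 - q_k)
= 0.958 * 0.966 * 0.971
= 0.8986


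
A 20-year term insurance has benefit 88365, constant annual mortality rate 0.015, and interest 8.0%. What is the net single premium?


NSP = benefit * sum_{k=0}^{n-1} k_p_x * q * v^(k+1)
With constant q=0.015, v=0.925926
Sum = 0.132856
NSP = 88365 * 0.132856
= 11739.7963


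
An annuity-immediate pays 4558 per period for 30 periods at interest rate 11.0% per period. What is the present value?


PV = PMT * (1 - (1+i)^(-n)) / i
= 4558 * (1 - (1+0.11)^(-30)) / 0.11
= 4558 * (1 - 0.043683) / 0.11
= 4558 * 8.693793
= 39626.3065


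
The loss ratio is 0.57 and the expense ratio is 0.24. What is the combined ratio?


Combined ratio = loss ratio + expense ratio
= 0.57 + 0.24
= 0.81


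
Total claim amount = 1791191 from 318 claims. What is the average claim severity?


severity = total / number
= 1791191 / 318
= 5632.6761


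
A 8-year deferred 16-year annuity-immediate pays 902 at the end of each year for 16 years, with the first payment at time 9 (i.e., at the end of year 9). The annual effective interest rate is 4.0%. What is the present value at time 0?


PV at time 8 of the 16-year annuity-immediate:
a_n = 902 * (1-(1+0.04)^(-16))/0.04 = 10510.3706
Discount back 8 years to time 0:
PV = 10510.3706 * (1+0.04)^(-8)
= 10510.3706 * 0.73069
= 7679.8249


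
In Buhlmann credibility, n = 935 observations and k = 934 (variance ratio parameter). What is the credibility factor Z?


Z = n / (n + k)
= 935 / (935 + 934)
= 935 / 1869
= 0.5003


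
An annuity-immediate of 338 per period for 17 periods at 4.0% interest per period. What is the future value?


FV = PMT * ((1+i)^n - 1) / i
= 338 * ((1.04)^17 - 1) / 0.04
= 338 * (1.9479 - 1) / 0.04
= 8009.7592


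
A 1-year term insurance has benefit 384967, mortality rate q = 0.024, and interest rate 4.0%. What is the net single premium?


NSP = benefit * q * v
v = 1/(1+i) = 0.961538
NSP = 384967 * 0.024 * 0.961538
= 8883.8538


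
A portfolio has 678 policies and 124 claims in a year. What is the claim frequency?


frequency = claims / policies
= 124 / 678
= 0.1829


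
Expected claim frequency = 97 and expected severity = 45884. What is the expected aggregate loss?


E[S] = E[N] * E[X]
= 97 * 45884
= 4.4507e+06


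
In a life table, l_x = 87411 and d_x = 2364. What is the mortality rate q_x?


q_x = d_x / l_x
= 2364 / 87411
= 0.027


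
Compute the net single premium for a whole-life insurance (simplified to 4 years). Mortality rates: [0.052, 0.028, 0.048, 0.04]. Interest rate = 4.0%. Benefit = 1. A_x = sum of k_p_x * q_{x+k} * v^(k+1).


v = 0.961538
Year 0: k_p_x=1.0, q=0.052, term=0.05
Year 1: k_p_x=0.948, q=0.028, term=0.024541
Year 2: k_p_x=0.921456, q=0.048, term=0.03932
Year 3: k_p_x=0.877226, q=0.04, term=0.029994
A_x = 0.1439


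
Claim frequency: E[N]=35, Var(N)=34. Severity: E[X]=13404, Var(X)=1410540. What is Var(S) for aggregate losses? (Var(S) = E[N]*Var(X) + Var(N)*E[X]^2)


Var(S) = E[N]*Var(X) + Var(N)*E[X]^2
= 35*1410540 + 34*13404^2
= 49368900 + 6108685344
= 6.1581e+09


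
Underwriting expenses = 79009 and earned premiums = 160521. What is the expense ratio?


Expense ratio = expenses / premiums
= 79009 / 160521
= 0.4922


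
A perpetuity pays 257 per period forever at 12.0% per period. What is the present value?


PV = PMT / i
= 257 / 0.12
= 2141.6667


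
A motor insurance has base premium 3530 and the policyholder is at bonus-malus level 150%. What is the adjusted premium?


adjusted = base * BM_level / 100
= 3530 * 150 / 100
= 3530 * 1.5
= 5295.0


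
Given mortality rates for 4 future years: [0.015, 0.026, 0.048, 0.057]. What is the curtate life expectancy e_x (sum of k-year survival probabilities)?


e_x = sum_{k=1}^{n} k_p_x
k_p_x values:
  1_p_x = 0.985
  2_p_x = 0.95939
  3_p_x = 0.913339
  4_p_x = 0.861279
e_x = 3.719


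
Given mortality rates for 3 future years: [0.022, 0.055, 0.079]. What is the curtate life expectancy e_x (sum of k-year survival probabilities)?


e_x = sum_{k=1}^{n} k_p_x
k_p_x values:
  1_p_x = 0.978
  2_p_x = 0.92421
  3_p_x = 0.851197
e_x = 2.7534


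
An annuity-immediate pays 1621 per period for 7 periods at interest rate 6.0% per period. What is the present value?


PV = PMT * (1 - (1+i)^(-n)) / i
= 1621 * (1 - (1+0.06)^(-7)) / 0.06
= 1621 * (1 - 0.665057) / 0.06
= 1621 * 5.582381
= 9049.0403


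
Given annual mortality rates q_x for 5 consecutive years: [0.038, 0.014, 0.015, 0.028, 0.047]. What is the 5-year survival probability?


p_k = 1 - q_k for each year
Survival = product of (1 - q_k)
= 0.962 * 0.986 * 0.985 * 0.972 * 0.953
= 0.8655


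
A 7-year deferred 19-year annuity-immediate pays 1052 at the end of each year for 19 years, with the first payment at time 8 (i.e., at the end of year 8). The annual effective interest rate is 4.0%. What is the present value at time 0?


PV at time 7 of the 19-year annuity-immediate:
a_n = 1052 * (1-(1+0.04)^(-19))/0.04 = 13816.9042
Discount back 7 years to time 0:
PV = 13816.9042 * (1+0.04)^(-7)
= 13816.9042 * 0.759918
= 10499.7117


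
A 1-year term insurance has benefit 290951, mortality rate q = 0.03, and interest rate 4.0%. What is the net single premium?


NSP = benefit * q * v
v = 1/(1+i) = 0.961538
NSP = 290951 * 0.03 * 0.961538
= 8392.8173


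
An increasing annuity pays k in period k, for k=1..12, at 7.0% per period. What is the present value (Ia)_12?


(Ia)_n = sum_{k=1}^{n} k * v^k, v = 1/(1+i)
v = 0.934579
Sum computed term by term:
(Ia)_12 = 45.2933


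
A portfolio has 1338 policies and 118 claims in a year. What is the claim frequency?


frequency = claims / policies
= 118 / 1338
= 0.0882


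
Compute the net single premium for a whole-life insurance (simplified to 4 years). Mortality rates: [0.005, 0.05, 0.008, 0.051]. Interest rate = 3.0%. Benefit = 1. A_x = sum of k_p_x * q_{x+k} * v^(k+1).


v = 0.970874
Year 0: k_p_x=1.0, q=0.005, term=0.004854
Year 1: k_p_x=0.995, q=0.05, term=0.046894
Year 2: k_p_x=0.94525, q=0.008, term=0.00692
Year 3: k_p_x=0.937688, q=0.051, term=0.042489
A_x = 0.1012


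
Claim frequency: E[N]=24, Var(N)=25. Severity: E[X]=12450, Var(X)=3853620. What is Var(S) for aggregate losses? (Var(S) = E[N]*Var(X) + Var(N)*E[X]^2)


Var(S) = E[N]*Var(X) + Var(N)*E[X]^2
= 24*3853620 + 25*12450^2
= 92486880 + 3875062500
= 3.9675e+09


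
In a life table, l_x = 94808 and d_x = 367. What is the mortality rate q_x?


q_x = d_x / l_x
= 367 / 94808
= 0.0039


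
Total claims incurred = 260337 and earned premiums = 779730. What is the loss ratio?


Loss ratio = claims / premiums
= 260337 / 779730
= 0.3339


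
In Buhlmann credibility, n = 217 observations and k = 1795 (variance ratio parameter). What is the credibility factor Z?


Z = n / (n + k)
= 217 / (217 + 1795)
= 217 / 2012
= 0.1079


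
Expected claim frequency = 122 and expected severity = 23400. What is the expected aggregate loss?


E[S] = E[N] * E[X]
= 122 * 23400
= 2.8548e+06


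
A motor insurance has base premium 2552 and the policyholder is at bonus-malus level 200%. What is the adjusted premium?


adjusted = base * BM_level / 100
= 2552 * 200 / 100
= 2552 * 2.0
= 5104.0


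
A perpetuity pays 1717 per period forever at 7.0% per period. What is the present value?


PV = PMT / i
= 1717 / 0.07
= 24528.5714


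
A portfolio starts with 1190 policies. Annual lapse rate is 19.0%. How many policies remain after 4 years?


remaining = initial * (1 - lapse)^years
= 1190 * (1 - 0.19)^4
= 1190 * 0.430467
= 512.256


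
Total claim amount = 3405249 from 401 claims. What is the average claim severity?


severity = total / number
= 3405249 / 401
= 8491.8928


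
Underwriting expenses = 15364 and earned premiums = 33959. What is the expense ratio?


Expense ratio = expenses / premiums
= 15364 / 33959
= 0.4524


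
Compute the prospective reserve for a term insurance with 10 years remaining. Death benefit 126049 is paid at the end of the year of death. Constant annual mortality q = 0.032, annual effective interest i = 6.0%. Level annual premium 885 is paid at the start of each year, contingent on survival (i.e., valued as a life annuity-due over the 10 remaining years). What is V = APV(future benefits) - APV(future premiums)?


v = 1/(1+i) = 0.943396
APV(future benefits) per unit = sum_{k=0}^{9} k_p_x * q * v^(k+1) = 0.207526
APV(future benefits) = 126049 * 0.207526 = 26158.4802
Life annuity-due factor ä_{x:10} = sum_{k=0}^{9} k_p_x * v^k = 6.874308
APV(future premiums) = 885 * 6.874308 = 6083.7626
V = 26158.4802 - 6083.7626
= 20074.7175


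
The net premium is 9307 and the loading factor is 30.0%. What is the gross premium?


Gross = net * (1 + loading)
= 9307 * (1 + 0.3)
= 9307 * 1.3
= 12099.1


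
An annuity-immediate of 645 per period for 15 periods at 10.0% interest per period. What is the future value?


FV = PMT * ((1+i)^n - 1) / i
= 645 * ((1.1)^15 - 1) / 0.1
= 645 * (4.177248 - 1) / 0.1
= 20493.2507


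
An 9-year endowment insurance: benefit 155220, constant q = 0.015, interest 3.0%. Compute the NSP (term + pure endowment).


Term component = 17128.7347
Pure endowment = 9_p_x * v^9 * benefit = 0.872823 * 0.766417 * 155220 = 103833.796
NSP = 120962.5306


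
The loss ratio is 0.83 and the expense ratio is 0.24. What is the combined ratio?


Combined ratio = loss ratio + expense ratio
= 0.83 + 0.24
= 1.07


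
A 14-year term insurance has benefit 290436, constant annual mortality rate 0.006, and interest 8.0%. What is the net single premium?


NSP = benefit * sum_{k=0}^{n-1} k_p_x * q * v^(k+1)
With constant q=0.006, v=0.925926
Sum = 0.047934
NSP = 290436 * 0.047934
= 13921.6512


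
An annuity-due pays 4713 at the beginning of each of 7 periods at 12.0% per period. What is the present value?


PV_due = PMT * (1-(1+i)^(-n))/i * (1+i)
PV_immediate = 21508.9846
PV_due = 21508.9846 * 1.12
= 24090.0627


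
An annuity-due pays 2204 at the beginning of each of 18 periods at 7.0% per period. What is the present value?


PV_due = PMT * (1-(1+i)^(-n))/i * (1+i)
PV_immediate = 22170.2275
PV_due = 22170.2275 * 1.07
= 23722.1435


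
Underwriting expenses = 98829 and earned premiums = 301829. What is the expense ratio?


Expense ratio = expenses / premiums
= 98829 / 301829
= 0.3274


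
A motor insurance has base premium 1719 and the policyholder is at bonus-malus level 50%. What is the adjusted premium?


adjusted = base * BM_level / 100
= 1719 * 50 / 100
= 1719 * 0.5
= 859.5


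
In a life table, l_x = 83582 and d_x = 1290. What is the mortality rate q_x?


q_x = d_x / l_x
= 1290 / 83582
= 0.0154


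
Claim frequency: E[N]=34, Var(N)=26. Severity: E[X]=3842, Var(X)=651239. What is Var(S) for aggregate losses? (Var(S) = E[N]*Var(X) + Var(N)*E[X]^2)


Var(S) = E[N]*Var(X) + Var(N)*E[X]^2
= 34*651239 + 26*3842^2
= 22142126 + 383785064
= 4.0593e+08


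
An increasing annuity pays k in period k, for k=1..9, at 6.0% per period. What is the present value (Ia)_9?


(Ia)_n = sum_{k=1}^{n} k * v^k, v = 1/(1+i)
v = 0.943396
Sum computed term by term:
(Ia)_9 = 31.3785


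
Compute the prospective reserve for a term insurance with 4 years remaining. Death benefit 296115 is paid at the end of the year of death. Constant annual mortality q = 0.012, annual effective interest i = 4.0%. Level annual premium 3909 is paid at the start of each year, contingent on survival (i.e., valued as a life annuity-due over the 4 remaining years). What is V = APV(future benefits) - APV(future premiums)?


v = 1/(1+i) = 0.961538
APV(future benefits) per unit = sum_{k=0}^{3} k_p_x * q * v^(k+1) = 0.042806
APV(future benefits) = 296115 * 0.042806 = 12675.5727
Life annuity-due factor ä_{x:4} = sum_{k=0}^{3} k_p_x * v^k = 3.709875
APV(future premiums) = 3909 * 3.709875 = 14501.9014
V = 12675.5727 - 14501.9014
= -1826.3287


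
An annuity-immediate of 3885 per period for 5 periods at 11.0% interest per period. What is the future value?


FV = PMT * ((1+i)^n - 1) / i
= 3885 * ((1.11)^5 - 1) / 0.11
= 3885 * (1.685058 - 1) / 0.11
= 24195.0085


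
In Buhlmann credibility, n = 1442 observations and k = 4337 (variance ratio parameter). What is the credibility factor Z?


Z = n / (n + k)
= 1442 / (1442 + 4337)
= 1442 / 5779
= 0.2495


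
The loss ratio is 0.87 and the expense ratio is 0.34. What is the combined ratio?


Combined ratio = loss ratio + expense ratio
= 0.87 + 0.34
= 1.21


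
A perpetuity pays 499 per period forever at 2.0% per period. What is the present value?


PV = PMT / i
= 499 / 0.02
= 24950.0


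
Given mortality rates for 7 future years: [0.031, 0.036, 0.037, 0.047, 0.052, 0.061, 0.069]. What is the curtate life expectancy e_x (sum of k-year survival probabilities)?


e_x = sum_{k=1}^{n} k_p_x
k_p_x values:
  1_p_x = 0.969
  2_p_x = 0.934116
  3_p_x = 0.899554
  4_p_x = 0.857275
  5_p_x = 0.812696
  6_p_x = 0.763122
  7_p_x = 0.710467
e_x = 5.9462


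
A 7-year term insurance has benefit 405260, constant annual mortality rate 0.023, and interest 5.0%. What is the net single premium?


NSP = benefit * sum_{k=0}^{n-1} k_p_x * q * v^(k+1)
With constant q=0.023, v=0.952381
Sum = 0.124811
NSP = 405260 * 0.124811
= 50580.8955
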